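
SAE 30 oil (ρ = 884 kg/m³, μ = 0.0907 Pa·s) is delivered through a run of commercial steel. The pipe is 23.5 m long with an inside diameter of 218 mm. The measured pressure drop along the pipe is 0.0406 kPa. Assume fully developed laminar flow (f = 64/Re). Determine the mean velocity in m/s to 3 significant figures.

For laminar flow, f = 64/Re with Re = ρVD/μ, so Darcy-Weisbach reduces to ΔP = 32μLV/D². Solving for V: V = ΔP·D²/(32μL) = 40.6·(0.218)²/(32·0.0907·23.5) = 0.02829 m/s.
Check: Re = ρVD/μ = 884·0.02829·0.218/0.0907 = 60.11 < 2300, so the laminar assumption holds.

V ≈ 0.0283 m/s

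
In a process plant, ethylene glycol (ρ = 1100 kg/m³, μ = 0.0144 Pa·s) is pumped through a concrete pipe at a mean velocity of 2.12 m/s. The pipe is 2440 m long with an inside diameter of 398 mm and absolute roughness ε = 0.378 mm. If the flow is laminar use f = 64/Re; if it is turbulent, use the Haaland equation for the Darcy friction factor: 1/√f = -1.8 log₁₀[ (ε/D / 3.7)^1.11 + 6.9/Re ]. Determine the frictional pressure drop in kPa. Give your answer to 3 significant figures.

ΔP ≈ 346 kPa

Reynolds number Re = ρVD/μ = 1100 · 2.12 · 0.398 / 0.0144 = 6.445e+04.
Re > 4000 → turbulent. Relative roughness ε/D = 0.000378/0.398 = 0.00095. Haaland: 1/√f = -1.8 log₁₀[(0.00095/3.7)^1.11 + 6.9/6.445e+04] = -1.8 log₁₀[0.000103 + 0.000107] = 6.618, so f = 0.02283.
Darcy-Weisbach: ΔP = f(L/D)(ρV²/2) = 0.02283·(2440/0.398)·(1100·2.12²/2) = 0.02283·6131·2472 = 3.46e+05 Pa.
ΔP = 3.46e+05 Pa = 346 kPa.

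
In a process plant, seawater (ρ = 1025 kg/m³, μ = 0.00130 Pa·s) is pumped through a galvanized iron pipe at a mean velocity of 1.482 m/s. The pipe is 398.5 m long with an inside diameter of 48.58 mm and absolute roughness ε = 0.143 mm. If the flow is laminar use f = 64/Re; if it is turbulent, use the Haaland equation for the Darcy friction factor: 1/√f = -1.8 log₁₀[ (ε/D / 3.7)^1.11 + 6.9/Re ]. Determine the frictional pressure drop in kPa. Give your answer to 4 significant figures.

ΔP ≈ 259.4 kPa

Reynolds number Re = ρVD/μ = 1025 · 1.482 · 0.04858 / 0.0013 = 5.677e+04.
Re > 4000 → turbulent. Relative roughness ε/D = 0.000143/0.04858 = 0.00294. Haaland: 1/√f = -1.8 log₁₀[(0.00294/3.7)^1.11 + 6.9/5.677e+04] = -1.8 log₁₀[0.000363 + 0.000122] = 5.967, so f = 0.02809.
Darcy-Weisbach: ΔP = f(L/D)(ρV²/2) = 0.02809·(398.5/0.04858)·(1025·1.482²/2) = 0.02809·8203·1126 = 2.594e+05 Pa.
ΔP = 2.594e+05 Pa = 259.4 kPa.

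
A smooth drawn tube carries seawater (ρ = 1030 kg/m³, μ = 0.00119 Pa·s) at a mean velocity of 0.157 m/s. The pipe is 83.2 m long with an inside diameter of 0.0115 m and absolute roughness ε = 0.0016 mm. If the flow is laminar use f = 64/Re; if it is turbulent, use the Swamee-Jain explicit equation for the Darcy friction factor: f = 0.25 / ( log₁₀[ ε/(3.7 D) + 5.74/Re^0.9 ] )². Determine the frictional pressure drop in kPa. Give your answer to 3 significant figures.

ΔP ≈ 3.76 kPa

Reynolds number Re = ρVD/μ = 1030 · 0.157 · 0.0115 / 0.00119 = 1563.
Re < 2300 → laminar flow, so f = 64/Re = 64/1563 = 0.04095 (the turbulent correlation is not needed).
Darcy-Weisbach: ΔP = f(L/D)(ρV²/2) = 0.04095·(83.2/0.0115)·(1030·0.157²/2) = 0.04095·7235·12.69 = 3761 Pa.
ΔP = 3761 Pa = 3.76 kPa.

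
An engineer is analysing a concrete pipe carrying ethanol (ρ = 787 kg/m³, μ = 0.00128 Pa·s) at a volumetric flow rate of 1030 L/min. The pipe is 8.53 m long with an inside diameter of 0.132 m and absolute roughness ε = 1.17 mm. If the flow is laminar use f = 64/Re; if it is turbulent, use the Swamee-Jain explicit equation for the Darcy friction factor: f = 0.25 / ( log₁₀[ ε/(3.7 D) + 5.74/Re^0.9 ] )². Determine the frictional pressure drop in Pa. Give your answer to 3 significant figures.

ΔP ≈ 1490 Pa

Q = 1030 L/min = 1030/60000 = 0.01717 m³/s.
Cross-sectional area A = πD²/4 = π(0.132)²/4 = 0.01368 m²; mean velocity V = Q/A = 0.01717/0.01368 = 1.254 m/s.
Reynolds number Re = ρVD/μ = 787 · 1.254 · 0.132 / 0.00128 = 1.018e+05.
Re > 4000 → turbulent. Relative roughness ε/D = 0.00117/0.132 = 0.00886. Swamee-Jain: f = 0.25/(log₁₀[0.00886/3.7 + 5.74/1.018e+05^0.9])² = 0.25/(log₁₀[0.0024 + 0.000179])² = 0.25/(-2.589)² = 0.03729.
Darcy-Weisbach: ΔP = f(L/D)(ρV²/2) = 0.03729·(8.53/0.132)·(787·1.254²/2) = 0.03729·64.62·619.2 = 1492 Pa.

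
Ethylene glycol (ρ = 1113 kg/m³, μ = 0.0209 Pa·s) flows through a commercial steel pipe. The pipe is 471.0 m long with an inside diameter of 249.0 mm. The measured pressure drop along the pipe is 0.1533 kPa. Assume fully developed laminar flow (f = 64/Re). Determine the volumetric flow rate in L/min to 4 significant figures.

For laminar flow, f = 64/Re with Re = ρVD/μ, so Darcy-Weisbach reduces to ΔP = 32μLV/D². Solving for V: V = ΔP·D²/(32μL) = 153.3·(0.249)²/(32·0.0209·471) = 0.03017 m/s.
Check: Re = ρVD/μ = 1113·0.03017·0.249/0.0209 = 400.1 < 2300, so the laminar assumption holds.
Q = V·A = 0.03017·(π/4·0.249²) = 0.001469 m³/s = 88.16 L/min.

Q ≈ 88.16 L/min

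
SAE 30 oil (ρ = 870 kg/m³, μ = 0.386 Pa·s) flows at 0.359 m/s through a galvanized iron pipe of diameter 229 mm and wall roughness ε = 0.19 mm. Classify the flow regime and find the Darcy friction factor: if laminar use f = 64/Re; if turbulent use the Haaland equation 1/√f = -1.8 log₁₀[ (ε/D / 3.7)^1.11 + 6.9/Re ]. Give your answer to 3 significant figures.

f ≈ 0.345

Re = ρVD/μ = 870·0.359·0.229/0.386 = 185.3.
Re < 2300 → laminar, so f = 64/Re = 0.3454 (roughness is irrelevant in laminar flow).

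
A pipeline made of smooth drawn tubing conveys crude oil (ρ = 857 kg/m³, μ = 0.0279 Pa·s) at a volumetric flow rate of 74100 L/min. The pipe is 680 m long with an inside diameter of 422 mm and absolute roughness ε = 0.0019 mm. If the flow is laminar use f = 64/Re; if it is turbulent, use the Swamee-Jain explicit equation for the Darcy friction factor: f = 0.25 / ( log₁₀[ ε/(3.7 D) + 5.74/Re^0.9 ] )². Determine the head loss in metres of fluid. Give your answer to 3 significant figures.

h_f ≈ 111 m

Q = 74100 L/min = 74100/60000 = 1.235 m³/s.
Cross-sectional area A = πD²/4 = π(0.422)²/4 = 0.1399 m²; mean velocity V = Q/A = 1.235/0.1399 = 8.83 m/s.
Reynolds number Re = ρVD/μ = 857 · 8.83 · 0.422 / 0.0279 = 1.145e+05.
Re > 4000 → turbulent. Relative roughness ε/D = 1.9e-06/0.422 = 4.5e-06. Swamee-Jain: f = 0.25/(log₁₀[4.5e-06/3.7 + 5.74/1.145e+05^0.9])² = 0.25/(log₁₀[1.22e-06 + 0.000161])² = 0.25/(-3.791)² = 0.0174.
Darcy-Weisbach: ΔP = f(L/D)(ρV²/2) = 0.0174·(680/0.422)·(857·8.83²/2) = 0.0174·1611·3.341e+04 = 9.367e+05 Pa.
Head loss h_f = ΔP/(ρg) = 9.367e+05/(857·9.81) = 111 m.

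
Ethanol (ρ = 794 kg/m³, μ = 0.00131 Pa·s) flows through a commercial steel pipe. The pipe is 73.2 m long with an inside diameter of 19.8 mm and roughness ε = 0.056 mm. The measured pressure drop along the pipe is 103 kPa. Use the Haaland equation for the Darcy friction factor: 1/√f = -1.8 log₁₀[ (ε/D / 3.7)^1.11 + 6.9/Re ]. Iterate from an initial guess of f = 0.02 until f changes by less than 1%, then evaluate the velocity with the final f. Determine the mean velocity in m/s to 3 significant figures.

V ≈ 1.50 m/s

Rearranging Darcy-Weisbach: V = √(2·ΔP·D/(f·L·ρ)). With ε/D = 5.6e-05/0.0198 = 0.00283, iterate starting from f = 0.02:
  f = 0.02 → V = √(2·1.03e+05·0.0198/(0.02·73.2·794)) = 1.873 m/s; Re = ρVD/μ = 2.248e+04; f → 0.03044
  f = 0.03044 → V = 1.518 m/s; Re = 1.822e+04; f → 0.03132
  f = 0.03132 → V = 1.497 m/s; Re = 1.796e+04; f → 0.03138
Converged (Δf/f < 1%). With the final f = 0.03138: V = √(2·1.03e+05·0.0198/(0.03138·73.2·794)) = 1.495 m/s.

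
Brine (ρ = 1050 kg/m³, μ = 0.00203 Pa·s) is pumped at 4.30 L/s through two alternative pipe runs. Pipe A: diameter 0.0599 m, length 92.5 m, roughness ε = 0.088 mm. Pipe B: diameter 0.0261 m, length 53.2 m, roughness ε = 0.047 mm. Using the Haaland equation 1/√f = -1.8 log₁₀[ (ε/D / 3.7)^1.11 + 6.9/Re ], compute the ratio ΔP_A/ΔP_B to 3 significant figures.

ΔP_A/ΔP_B ≈ 0.0282

Pipe A: V = Q/A = 0.0043/0.002818 = 1.526 m/s; Re = 4.728e+04; ε/D = 0.00147; Haaland → f = 0.02515; ΔP_A = f(L/D)(ρV²/2) = 4.747e+04 Pa.
Pipe B: V = Q/A = 0.0043/0.000535 = 8.037 m/s; Re = 1.085e+05; ε/D = 0.0018; Haaland → f = 0.02432; ΔP_B = f(L/D)(ρV²/2) = 1.681e+06 Pa.
ΔP_A/ΔP_B = 4.747e+04/1.681e+06 = 0.0282.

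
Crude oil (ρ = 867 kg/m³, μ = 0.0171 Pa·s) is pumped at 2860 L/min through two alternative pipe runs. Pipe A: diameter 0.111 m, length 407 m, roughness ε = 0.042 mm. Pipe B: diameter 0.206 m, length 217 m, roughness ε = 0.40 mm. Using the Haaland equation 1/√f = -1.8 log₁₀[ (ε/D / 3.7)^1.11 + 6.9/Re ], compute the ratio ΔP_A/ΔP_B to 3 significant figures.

Pipe A: V = Q/A = 0.04767/0.009677 = 4.926 m/s; Re = 2.772e+04; ε/D = 0.000378; Haaland → f = 0.02458; ΔP_A = f(L/D)(ρV²/2) = 9.48e+05 Pa.
Pipe B: V = Q/A = 0.04767/0.03333 = 1.43 m/s; Re = 1.494e+04; ε/D = 0.00194; Haaland → f = 0.03089; ΔP_B = f(L/D)(ρV²/2) = 2.886e+04 Pa.
ΔP_A/ΔP_B = 9.48e+05/2.886e+04 = 32.9.

ΔP_A/ΔP_B ≈ 32.9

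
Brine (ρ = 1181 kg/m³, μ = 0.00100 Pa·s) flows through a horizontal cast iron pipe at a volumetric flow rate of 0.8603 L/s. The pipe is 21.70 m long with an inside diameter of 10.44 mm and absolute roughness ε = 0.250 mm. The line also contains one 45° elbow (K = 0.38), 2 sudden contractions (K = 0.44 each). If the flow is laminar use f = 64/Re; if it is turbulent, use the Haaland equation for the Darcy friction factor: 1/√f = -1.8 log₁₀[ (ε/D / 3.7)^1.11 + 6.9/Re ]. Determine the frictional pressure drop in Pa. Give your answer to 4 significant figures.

ΔP ≈ 6591000 Pa

Q = 0.8603 L/s = 0.8603/1000 = 0.0008603 m³/s.
Cross-sectional area A = πD²/4 = π(0.01044)²/4 = 8.56e-05 m²; mean velocity V = Q/A = 0.0008603/8.56e-05 = 10.05 m/s.
Reynolds number Re = ρVD/μ = 1181 · 10.05 · 0.01044 / 0.001 = 1.239e+05.
Re > 4000 → turbulent. Relative roughness ε/D = 0.00025/0.01044 = 0.0239. Haaland: 1/√f = -1.8 log₁₀[(0.0239/3.7)^1.11 + 6.9/1.239e+05] = -1.8 log₁₀[0.00372 + 5.57e-05] = 4.362, so f = 0.05256.
Total minor-loss coefficient ΣK = 1·0.38 + 2·0.44 = 1.26.
ΔP = [f·L/D + ΣK]·(ρV²/2) = [0.05256·21.7/0.01044 + 1.26]·(1181·10.05²/2) = [109.2 + 1.26]·5.964e+04 = 6.591e+06 Pa.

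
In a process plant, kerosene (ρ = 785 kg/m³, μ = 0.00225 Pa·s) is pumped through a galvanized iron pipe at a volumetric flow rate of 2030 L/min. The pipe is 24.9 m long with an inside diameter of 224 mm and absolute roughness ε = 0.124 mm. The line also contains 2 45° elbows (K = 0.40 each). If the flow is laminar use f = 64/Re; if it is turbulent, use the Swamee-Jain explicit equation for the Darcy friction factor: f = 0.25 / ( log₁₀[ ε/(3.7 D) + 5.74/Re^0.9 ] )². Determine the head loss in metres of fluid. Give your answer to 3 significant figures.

Q = 2030 L/min = 2030/60000 = 0.03383 m³/s.
Cross-sectional area A = πD²/4 = π(0.224)²/4 = 0.03941 m²; mean velocity V = Q/A = 0.03383/0.03941 = 0.8585 m/s.
Reynolds number Re = ρVD/μ = 785 · 0.8585 · 0.224 / 0.00225 = 6.71e+04.
Re > 4000 → turbulent. Relative roughness ε/D = 0.000124/0.224 = 0.000554. Swamee-Jain: f = 0.25/(log₁₀[0.000554/3.7 + 5.74/6.71e+04^0.9])² = 0.25/(log₁₀[0.00015 + 0.00026])² = 0.25/(-3.388)² = 0.02178.
Total minor-loss coefficient ΣK = 2·0.4 = 0.8.
ΔP = [f·L/D + ΣK]·(ρV²/2) = [0.02178·24.9/0.224 + 0.8]·(785·0.8585²/2) = [2.422 + 0.8]·289.3 = 932 Pa.
Head loss h_f = ΔP/(ρg) = 932/(785·9.81) = 0.121 m.

h_f ≈ 0.121 m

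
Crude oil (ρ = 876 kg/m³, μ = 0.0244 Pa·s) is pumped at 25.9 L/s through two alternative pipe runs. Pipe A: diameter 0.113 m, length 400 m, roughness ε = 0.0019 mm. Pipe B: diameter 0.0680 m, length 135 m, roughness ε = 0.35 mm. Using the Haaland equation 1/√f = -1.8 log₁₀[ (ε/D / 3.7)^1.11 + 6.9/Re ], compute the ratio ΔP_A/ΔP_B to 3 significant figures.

Pipe A: V = Q/A = 0.0259/0.01003 = 2.583 m/s; Re = 1.048e+04; ε/D = 1.68e-05; Haaland → f = 0.03051; ΔP_A = f(L/D)(ρV²/2) = 3.155e+05 Pa.
Pipe B: V = Q/A = 0.0259/0.003632 = 7.132 m/s; Re = 1.741e+04; ε/D = 0.00515; Haaland → f = 0.03499; ΔP_B = f(L/D)(ρV²/2) = 1.547e+06 Pa.
ΔP_A/ΔP_B = 3.155e+05/1.547e+06 = 0.204.

ΔP_A/ΔP_B ≈ 0.204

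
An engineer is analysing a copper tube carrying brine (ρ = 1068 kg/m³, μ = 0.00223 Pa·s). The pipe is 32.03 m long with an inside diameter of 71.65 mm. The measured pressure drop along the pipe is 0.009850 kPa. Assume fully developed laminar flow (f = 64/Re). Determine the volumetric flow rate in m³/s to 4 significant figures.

Q ≈ 8.920×10^-5 m³/s

For laminar flow, f = 64/Re with Re = ρVD/μ, so Darcy-Weisbach reduces to ΔP = 32μLV/D². Solving for V: V = ΔP·D²/(32μL) = 9.85·(0.07165)²/(32·0.00223·32.03) = 0.02212 m/s.
Check: Re = ρVD/μ = 1068·0.02212·0.07165/0.00223 = 759.2 < 2300, so the laminar assumption holds.
Q = V·A = 0.02212·(π/4·0.07165²) = 8.92e-05 m³/s = 8.920×10^-5 m³/s.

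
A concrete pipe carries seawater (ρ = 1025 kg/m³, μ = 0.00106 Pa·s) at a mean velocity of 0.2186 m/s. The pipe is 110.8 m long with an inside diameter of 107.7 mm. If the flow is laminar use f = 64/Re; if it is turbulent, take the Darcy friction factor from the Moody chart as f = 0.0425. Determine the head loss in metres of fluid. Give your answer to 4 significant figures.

Reynolds number Re = ρVD/μ = 1025 · 0.2186 · 0.1077 / 0.00106 = 2.277e+04.
Re > 4000 → turbulent; use the Moody-chart value f = 0.0425.
Darcy-Weisbach: ΔP = f(L/D)(ρV²/2) = 0.0425·(110.8/0.1077)·(1025·0.2186²/2) = 0.0425·1029·24.49 = 1071 Pa.
Head loss h_f = ΔP/(ρg) = 1071/(1025·9.81) = 0.1065 m.

h_f ≈ 0.1065 m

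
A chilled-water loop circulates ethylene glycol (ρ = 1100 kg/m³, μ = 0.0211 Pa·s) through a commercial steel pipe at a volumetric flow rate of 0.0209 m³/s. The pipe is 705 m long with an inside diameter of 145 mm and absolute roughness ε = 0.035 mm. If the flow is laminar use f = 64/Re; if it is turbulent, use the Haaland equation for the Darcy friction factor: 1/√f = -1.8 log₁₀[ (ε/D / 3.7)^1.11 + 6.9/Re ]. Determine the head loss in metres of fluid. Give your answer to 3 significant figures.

h_f ≈ 12.5 m

Cross-sectional area A = πD²/4 = π(0.145)²/4 = 0.01651 m²; mean velocity V = Q/A = 0.0209/0.01651 = 1.266 m/s.
Reynolds number Re = ρVD/μ = 1100 · 1.266 · 0.145 / 0.0211 = 9568.
Re > 4000 → turbulent. Relative roughness ε/D = 3.5e-05/0.145 = 0.000241. Haaland: 1/√f = -1.8 log₁₀[(0.000241/3.7)^1.11 + 6.9/9568] = -1.8 log₁₀[2.26e-05 + 0.000721] = 5.631, so f = 0.03153.
Darcy-Weisbach: ΔP = f(L/D)(ρV²/2) = 0.03153·(705/0.145)·(1100·1.266²/2) = 0.03153·4862·881.1 = 1.351e+05 Pa.
Head loss h_f = ΔP/(ρg) = 1.351e+05/(1100·9.81) = 12.5 m.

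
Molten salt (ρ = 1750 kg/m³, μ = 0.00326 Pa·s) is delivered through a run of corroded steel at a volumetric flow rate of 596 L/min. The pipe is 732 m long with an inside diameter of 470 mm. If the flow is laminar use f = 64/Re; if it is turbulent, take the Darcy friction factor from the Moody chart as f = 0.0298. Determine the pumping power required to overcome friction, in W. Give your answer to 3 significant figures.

Q = 596 L/min = 596/60000 = 0.009933 m³/s.
Cross-sectional area A = πD²/4 = π(0.47)²/4 = 0.1735 m²; mean velocity V = Q/A = 0.009933/0.1735 = 0.05725 m/s.
Reynolds number Re = ρVD/μ = 1750 · 0.05725 · 0.47 / 0.00326 = 1.445e+04.
Re > 4000 → turbulent; use the Moody-chart value f = 0.0298.
Darcy-Weisbach: ΔP = f(L/D)(ρV²/2) = 0.0298·(732/0.47)·(1750·0.05725²/2) = 0.0298·1557·2.868 = 133.1 Pa.
Pumping power P = QΔP = 0.009933·133.1 = 1.322 W = 1.32 W.

P ≈ 1.32 W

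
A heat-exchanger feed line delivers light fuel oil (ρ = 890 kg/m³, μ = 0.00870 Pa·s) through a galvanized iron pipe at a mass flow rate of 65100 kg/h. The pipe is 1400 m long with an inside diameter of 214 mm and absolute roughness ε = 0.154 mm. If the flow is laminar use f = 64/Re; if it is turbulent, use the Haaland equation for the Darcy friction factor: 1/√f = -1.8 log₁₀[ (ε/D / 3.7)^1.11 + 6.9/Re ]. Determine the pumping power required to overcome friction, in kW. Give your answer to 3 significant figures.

ṁ = 65100 kg/h = 65100/3600 = 18.08 kg/s.
A = πD²/4 = π(0.214)²/4 = 0.03597 m²; mean velocity V = ṁ/(ρA) = 18.08/(890 · 0.03597) = 0.5649 m/s.
Reynolds number Re = ρVD/μ = 890 · 0.5649 · 0.214 / 0.0087 = 1.237e+04.
Re > 4000 → turbulent. Relative roughness ε/D = 0.000154/0.214 = 0.00072. Haaland: 1/√f = -1.8 log₁₀[(0.00072/3.7)^1.11 + 6.9/1.237e+04] = -1.8 log₁₀[7.6e-05 + 0.000558] = 5.756, so f = 0.03018.
Darcy-Weisbach: ΔP = f(L/D)(ρV²/2) = 0.03018·(1400/0.214)·(890·0.5649²/2) = 0.03018·6542·142 = 2.804e+04 Pa.
Q = ṁ/ρ = 18.08/890 = 0.02032 m³/s.
Pumping power P = QΔP = 0.02032·2.804e+04 = 569.7 W = 0.570 kW.

P ≈ 0.570 kW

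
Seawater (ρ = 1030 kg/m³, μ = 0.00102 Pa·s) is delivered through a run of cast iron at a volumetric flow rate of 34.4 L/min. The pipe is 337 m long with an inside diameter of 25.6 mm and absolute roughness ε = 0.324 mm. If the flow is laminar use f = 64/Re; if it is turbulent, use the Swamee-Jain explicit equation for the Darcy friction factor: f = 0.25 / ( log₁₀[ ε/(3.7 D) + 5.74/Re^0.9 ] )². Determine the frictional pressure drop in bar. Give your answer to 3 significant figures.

Q = 34.4 L/min = 34.4/60000 = 0.0005733 m³/s.
Cross-sectional area A = πD²/4 = π(0.0256)²/4 = 0.0005147 m²; mean velocity V = Q/A = 0.0005733/0.0005147 = 1.114 m/s.
Reynolds number Re = ρVD/μ = 1030 · 1.114 · 0.0256 / 0.00102 = 2.879e+04.
Re > 4000 → turbulent. Relative roughness ε/D = 0.000324/0.0256 = 0.0127. Swamee-Jain: f = 0.25/(log₁₀[0.0127/3.7 + 5.74/2.879e+04^0.9])² = 0.25/(log₁₀[0.00342 + 0.000557])² = 0.25/(-2.4)² = 0.04339.
Darcy-Weisbach: ΔP = f(L/D)(ρV²/2) = 0.04339·(337/0.0256)·(1030·1.114²/2) = 0.04339·1.316e+04·639 = 3.65e+05 Pa.
ΔP = 3.65e+05 Pa = 3.65 bar.

ΔP ≈ 3.65 bar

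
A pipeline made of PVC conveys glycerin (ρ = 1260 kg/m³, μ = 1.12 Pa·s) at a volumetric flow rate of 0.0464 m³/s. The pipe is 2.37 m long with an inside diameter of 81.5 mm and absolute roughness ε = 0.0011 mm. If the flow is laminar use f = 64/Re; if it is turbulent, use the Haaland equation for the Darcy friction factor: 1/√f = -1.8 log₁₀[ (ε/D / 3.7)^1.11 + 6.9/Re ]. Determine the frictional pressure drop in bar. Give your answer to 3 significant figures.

ΔP ≈ 1.14 bar

Cross-sectional area A = πD²/4 = π(0.0815)²/4 = 0.005217 m²; mean velocity V = Q/A = 0.0464/0.005217 = 8.894 m/s.
Reynolds number Re = ρVD/μ = 1260 · 8.894 · 0.0815 / 1.12 = 815.5.
Re < 2300 → laminar flow, so f = 64/Re = 64/815.5 = 0.07848 (the turbulent correlation is not needed).
Darcy-Weisbach: ΔP = f(L/D)(ρV²/2) = 0.07848·(2.37/0.0815)·(1260·8.894²/2) = 0.07848·29.08·4.984e+04 = 1.137e+05 Pa.
ΔP = 1.137e+05 Pa = 1.14 bar.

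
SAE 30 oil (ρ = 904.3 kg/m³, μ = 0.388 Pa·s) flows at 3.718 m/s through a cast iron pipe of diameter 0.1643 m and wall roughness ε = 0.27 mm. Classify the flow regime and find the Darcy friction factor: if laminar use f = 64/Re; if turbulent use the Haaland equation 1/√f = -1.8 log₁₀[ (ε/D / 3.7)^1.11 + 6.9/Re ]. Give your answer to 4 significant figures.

Re = ρVD/μ = 904.3·3.718·0.1643/0.388 = 1424.
Re < 2300 → laminar, so f = 64/Re = 0.04495 (roughness is irrelevant in laminar flow).

f ≈ 0.04495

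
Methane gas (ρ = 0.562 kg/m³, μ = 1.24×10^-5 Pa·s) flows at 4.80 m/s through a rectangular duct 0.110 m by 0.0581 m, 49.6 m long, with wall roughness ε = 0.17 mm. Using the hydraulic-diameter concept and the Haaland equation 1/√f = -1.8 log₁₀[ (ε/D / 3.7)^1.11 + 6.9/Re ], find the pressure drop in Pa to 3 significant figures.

Hydraulic diameter D_h = 4A/P = 4·(0.11·0.0581)/(2·(0.11+0.0581)) = 0.02556/0.3362 = 0.07604 m.
Re = ρVD_h/μ = 0.562·4.8·0.07604/1.24e-05 = 1.654e+04.
ε/D_h = 0.00017/0.07604 = 0.00224; Haaland gives 1/√f = -1.8 log₁₀[0.000267+0.000417] = 5.696, so f = 0.03082.
ΔP = f(L/D_h)(ρV²/2) = 0.03082·49.6/0.07604·6.474 = 130.2 Pa.

ΔP ≈ 130 Pa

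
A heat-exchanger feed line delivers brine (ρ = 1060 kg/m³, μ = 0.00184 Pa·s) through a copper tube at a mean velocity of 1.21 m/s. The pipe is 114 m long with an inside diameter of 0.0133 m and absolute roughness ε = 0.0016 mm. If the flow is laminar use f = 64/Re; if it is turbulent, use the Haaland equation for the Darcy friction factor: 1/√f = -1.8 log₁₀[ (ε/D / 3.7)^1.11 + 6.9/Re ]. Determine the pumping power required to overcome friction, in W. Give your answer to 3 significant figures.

P ≈ 35.4 W

Reynolds number Re = ρVD/μ = 1060 · 1.21 · 0.0133 / 0.00184 = 9271.
Re > 4000 → turbulent. Relative roughness ε/D = 1.6e-06/0.0133 = 0.00012. Haaland: 1/√f = -1.8 log₁₀[(0.00012/3.7)^1.11 + 6.9/9271] = -1.8 log₁₀[1.04e-05 + 0.000744] = 5.62, so f = 0.03166.
Darcy-Weisbach: ΔP = f(L/D)(ρV²/2) = 0.03166·(114/0.0133)·(1060·1.21²/2) = 0.03166·8571·776 = 2.106e+05 Pa.
Q = V·A = 1.21·0.0001389 = 0.0001681 m³/s.
Pumping power P = QΔP = 0.0001681·2.106e+05 = 35.40 W = 35.4 W.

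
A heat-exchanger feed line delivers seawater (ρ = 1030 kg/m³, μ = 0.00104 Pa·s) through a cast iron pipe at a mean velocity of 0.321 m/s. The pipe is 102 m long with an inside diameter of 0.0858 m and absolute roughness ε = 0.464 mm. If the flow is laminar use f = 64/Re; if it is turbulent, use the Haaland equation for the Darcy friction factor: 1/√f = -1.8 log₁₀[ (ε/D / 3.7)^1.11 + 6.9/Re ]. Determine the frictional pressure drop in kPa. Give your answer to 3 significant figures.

Reynolds number Re = ρVD/μ = 1030 · 0.321 · 0.0858 / 0.00104 = 2.728e+04.
Re > 4000 → turbulent. Relative roughness ε/D = 0.000464/0.0858 = 0.00541. Haaland: 1/√f = -1.8 log₁₀[(0.00541/3.7)^1.11 + 6.9/2.728e+04] = -1.8 log₁₀[0.000713 + 0.000253] = 5.427, so f = 0.03395.
Darcy-Weisbach: ΔP = f(L/D)(ρV²/2) = 0.03395·(102/0.0858)·(1030·0.321²/2) = 0.03395·1189·53.07 = 2142 Pa.
ΔP = 2142 Pa = 2.14 kPa.

ΔP ≈ 2.14 kPa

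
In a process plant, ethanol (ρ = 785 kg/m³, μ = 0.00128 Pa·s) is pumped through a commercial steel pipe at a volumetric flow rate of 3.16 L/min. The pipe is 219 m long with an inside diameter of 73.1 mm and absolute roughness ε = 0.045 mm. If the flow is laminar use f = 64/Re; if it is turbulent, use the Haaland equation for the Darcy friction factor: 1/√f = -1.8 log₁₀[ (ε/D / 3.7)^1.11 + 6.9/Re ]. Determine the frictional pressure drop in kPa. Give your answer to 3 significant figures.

ΔP ≈ 0.0211 kPa

Q = 3.16 L/min = 3.16/60000 = 5.267e-05 m³/s.
Cross-sectional area A = πD²/4 = π(0.0731)²/4 = 0.004197 m²; mean velocity V = Q/A = 5.267e-05/0.004197 = 0.01255 m/s.
Reynolds number Re = ρVD/μ = 785 · 0.01255 · 0.0731 / 0.00128 = 562.6.
Re < 2300 → laminar flow, so f = 64/Re = 64/562.6 = 0.1138 (the turbulent correlation is not needed).
Darcy-Weisbach: ΔP = f(L/D)(ρV²/2) = 0.1138·(219/0.0731)·(785·0.01255²/2) = 0.1138·2996·0.06181 = 21.07 Pa.
ΔP = 21.07 Pa = 0.0211 kPa.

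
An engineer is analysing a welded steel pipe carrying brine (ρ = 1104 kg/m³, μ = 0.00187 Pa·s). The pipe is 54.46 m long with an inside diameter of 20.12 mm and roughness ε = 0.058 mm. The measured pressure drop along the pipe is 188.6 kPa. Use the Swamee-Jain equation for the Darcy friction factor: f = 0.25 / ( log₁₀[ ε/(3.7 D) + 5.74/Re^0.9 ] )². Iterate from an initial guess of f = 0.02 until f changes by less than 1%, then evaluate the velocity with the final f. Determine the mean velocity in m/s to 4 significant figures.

Rearranging Darcy-Weisbach: V = √(2·ΔP·D/(f·L·ρ)). With ε/D = 5.8e-05/0.02012 = 0.00288, iterate starting from f = 0.02:
  f = 0.02 → V = √(2·1.886e+05·0.02012/(0.02·54.46·1104)) = 2.512 m/s; Re = ρVD/μ = 2.984e+04; f → 0.03014
  f = 0.03014 → V = 2.046 m/s; Re = 2.431e+04; f → 0.03088
  f = 0.03088 → V = 2.022 m/s; Re = 2.402e+04; f → 0.03092
Converged (Δf/f < 1%). With the final f = 0.03092: V = √(2·1.886e+05·0.02012/(0.03092·54.46·1104)) = 2.02 m/s.

V ≈ 2.020 m/s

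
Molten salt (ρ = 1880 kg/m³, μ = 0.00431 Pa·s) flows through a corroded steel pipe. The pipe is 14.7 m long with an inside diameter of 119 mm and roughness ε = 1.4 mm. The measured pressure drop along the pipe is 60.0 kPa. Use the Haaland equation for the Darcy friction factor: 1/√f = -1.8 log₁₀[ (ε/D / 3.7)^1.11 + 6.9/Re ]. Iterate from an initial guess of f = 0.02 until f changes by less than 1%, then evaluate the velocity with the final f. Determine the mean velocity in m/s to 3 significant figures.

Rearranging Darcy-Weisbach: V = √(2·ΔP·D/(f·L·ρ)). With ε/D = 0.0014/0.119 = 0.0118, iterate starting from f = 0.02:
  f = 0.02 → V = √(2·6e+04·0.119/(0.02·14.7·1880)) = 5.083 m/s; Re = ρVD/μ = 2.638e+05; f → 0.04035
  f = 0.04035 → V = 3.579 m/s; Re = 1.858e+05; f → 0.04043
Converged (Δf/f < 1%). With the final f = 0.04043: V = √(2·6e+04·0.119/(0.04043·14.7·1880)) = 3.575 m/s.

V ≈ 3.57 m/s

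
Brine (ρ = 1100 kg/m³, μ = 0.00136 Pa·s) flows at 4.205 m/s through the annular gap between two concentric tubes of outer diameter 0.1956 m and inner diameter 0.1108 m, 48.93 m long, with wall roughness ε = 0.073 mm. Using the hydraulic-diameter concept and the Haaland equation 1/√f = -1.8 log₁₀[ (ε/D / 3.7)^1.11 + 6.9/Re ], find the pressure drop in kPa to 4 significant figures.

ΔP ≈ 112.0 kPa

Hydraulic diameter D_h = 4A/P = D_o - D_i = 0.1956 - 0.1108 = 0.0848 m.
Re = ρVD_h/μ = 1100·4.205·0.0848/0.00136 = 2.884e+05.
ε/D_h = 7.3e-05/0.0848 = 0.000861; Haaland gives 1/√f = -1.8 log₁₀[9.27e-05+2.39e-05] = 7.08, so f = 0.01995.
ΔP = f(L/D_h)(ρV²/2) = 0.01995·48.93/0.0848·9725 = 1.12e+05 Pa.
ΔP = 112.0 kPa.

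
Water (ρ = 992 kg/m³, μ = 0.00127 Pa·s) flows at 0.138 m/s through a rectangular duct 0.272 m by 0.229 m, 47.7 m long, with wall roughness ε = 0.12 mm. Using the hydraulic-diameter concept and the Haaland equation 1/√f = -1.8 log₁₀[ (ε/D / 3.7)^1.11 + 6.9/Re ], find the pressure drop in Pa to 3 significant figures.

ΔP ≈ 45.3 Pa

Hydraulic diameter D_h = 4A/P = 4·(0.272·0.229)/(2·(0.272+0.229)) = 0.2492/1.002 = 0.2487 m.
Re = ρVD_h/μ = 992·0.138·0.2487/0.00127 = 2.68e+04.
ε/D_h = 0.00012/0.2487 = 0.000483; Haaland gives 1/√f = -1.8 log₁₀[4.88e-05+0.000257] = 6.325, so f = 0.02499.
ΔP = f(L/D_h)(ρV²/2) = 0.02499·47.7/0.2487·9.446 = 45.29 Pa.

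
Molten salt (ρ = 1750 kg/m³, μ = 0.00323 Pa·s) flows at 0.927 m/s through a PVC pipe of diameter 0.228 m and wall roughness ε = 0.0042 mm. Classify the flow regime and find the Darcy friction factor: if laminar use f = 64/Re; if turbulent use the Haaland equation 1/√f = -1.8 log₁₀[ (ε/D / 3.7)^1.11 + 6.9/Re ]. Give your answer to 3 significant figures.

f ≈ 0.0174

Re = ρVD/μ = 1750·0.927·0.228/0.00323 = 1.145e+05.
Re > 4000 → turbulent. ε/D = 4.2e-06/0.228 = 1.84e-05; Haaland: 1/√f = -1.8 log₁₀[1.3e-06 + 6.03e-05] = 7.579, so f = 0.01741.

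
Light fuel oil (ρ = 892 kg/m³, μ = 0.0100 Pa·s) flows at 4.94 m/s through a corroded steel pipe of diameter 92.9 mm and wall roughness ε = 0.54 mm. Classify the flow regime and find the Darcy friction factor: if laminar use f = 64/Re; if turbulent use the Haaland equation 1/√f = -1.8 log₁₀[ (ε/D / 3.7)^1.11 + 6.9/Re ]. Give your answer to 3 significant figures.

f ≈ 0.0337

Re = ρVD/μ = 892·4.94·0.0929/0.01 = 4.094e+04.
Re > 4000 → turbulent. ε/D = 0.00054/0.0929 = 0.00581; Haaland: 1/√f = -1.8 log₁₀[0.000772 + 0.000169] = 5.448, so f = 0.0337.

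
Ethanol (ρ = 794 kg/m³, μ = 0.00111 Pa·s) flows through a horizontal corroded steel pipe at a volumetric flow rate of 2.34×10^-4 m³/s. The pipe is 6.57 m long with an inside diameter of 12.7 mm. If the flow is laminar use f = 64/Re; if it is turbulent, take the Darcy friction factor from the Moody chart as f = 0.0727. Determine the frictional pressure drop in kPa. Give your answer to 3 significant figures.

ΔP ≈ 50.9 kPa

Cross-sectional area A = πD²/4 = π(0.0127)²/4 = 0.0001267 m²; mean velocity V = Q/A = 0.000234/0.0001267 = 1.847 m/s.
Reynolds number Re = ρVD/μ = 794 · 1.847 · 0.0127 / 0.00111 = 1.678e+04.
Re > 4000 → turbulent; use the Moody-chart value f = 0.0727.
Darcy-Weisbach: ΔP = f(L/D)(ρV²/2) = 0.0727·(6.57/0.0127)·(794·1.847²/2) = 0.0727·517.3·1355 = 5.095e+04 Pa.
ΔP = 5.095e+04 Pa = 50.9 kPa.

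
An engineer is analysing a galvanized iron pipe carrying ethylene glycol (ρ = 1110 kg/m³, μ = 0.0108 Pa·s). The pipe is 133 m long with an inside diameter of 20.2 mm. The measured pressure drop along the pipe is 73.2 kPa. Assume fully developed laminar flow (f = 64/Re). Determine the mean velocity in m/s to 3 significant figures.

For laminar flow, f = 64/Re with Re = ρVD/μ, so Darcy-Weisbach reduces to ΔP = 32μLV/D². Solving for V: V = ΔP·D²/(32μL) = 7.32e+04·(0.0202)²/(32·0.0108·133) = 0.6498 m/s.
Check: Re = ρVD/μ = 1110·0.6498·0.0202/0.0108 = 1349 < 2300, so the laminar assumption holds.

V ≈ 0.650 m/s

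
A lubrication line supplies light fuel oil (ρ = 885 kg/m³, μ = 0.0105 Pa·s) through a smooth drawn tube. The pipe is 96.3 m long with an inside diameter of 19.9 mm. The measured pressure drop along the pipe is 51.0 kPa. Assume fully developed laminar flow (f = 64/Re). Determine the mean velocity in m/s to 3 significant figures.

V ≈ 0.624 m/s

For laminar flow, f = 64/Re with Re = ρVD/μ, so Darcy-Weisbach reduces to ΔP = 32μLV/D². Solving for V: V = ΔP·D²/(32μL) = 5.1e+04·(0.0199)²/(32·0.0105·96.3) = 0.6242 m/s.
Check: Re = ρVD/μ = 885·0.6242·0.0199/0.0105 = 1047 < 2300, so the laminar assumption holds.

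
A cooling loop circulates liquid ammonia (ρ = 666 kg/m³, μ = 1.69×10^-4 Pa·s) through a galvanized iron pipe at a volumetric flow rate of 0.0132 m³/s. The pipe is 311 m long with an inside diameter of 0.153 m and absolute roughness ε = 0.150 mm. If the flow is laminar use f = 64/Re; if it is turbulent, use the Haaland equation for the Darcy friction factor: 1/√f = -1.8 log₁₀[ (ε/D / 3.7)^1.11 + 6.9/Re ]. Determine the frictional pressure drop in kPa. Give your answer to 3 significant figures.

Cross-sectional area A = πD²/4 = π(0.153)²/4 = 0.01839 m²; mean velocity V = Q/A = 0.0132/0.01839 = 0.718 m/s.
Reynolds number Re = ρVD/μ = 666 · 0.718 · 0.153 / 0.000169 = 4.329e+05.
Re > 4000 → turbulent. Relative roughness ε/D = 0.00015/0.153 = 0.00098. Haaland: 1/√f = -1.8 log₁₀[(0.00098/3.7)^1.11 + 6.9/4.329e+05] = -1.8 log₁₀[0.000107 + 1.59e-05] = 7.038, so f = 0.02019.
Darcy-Weisbach: ΔP = f(L/D)(ρV²/2) = 0.02019·(311/0.153)·(666·0.718²/2) = 0.02019·2033·171.7 = 7044 Pa.
ΔP = 7044 Pa = 7.04 kPa.

ΔP ≈ 7.04 kPa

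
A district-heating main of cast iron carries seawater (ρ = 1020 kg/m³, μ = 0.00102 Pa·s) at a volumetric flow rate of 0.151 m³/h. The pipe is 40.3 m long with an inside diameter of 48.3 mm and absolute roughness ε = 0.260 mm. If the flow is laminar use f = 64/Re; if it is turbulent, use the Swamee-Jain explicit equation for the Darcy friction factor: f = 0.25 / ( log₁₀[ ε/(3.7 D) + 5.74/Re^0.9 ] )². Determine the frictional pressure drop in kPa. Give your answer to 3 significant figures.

ΔP ≈ 0.0129 kPa

Q = 0.151 m³/h = 0.151/3600 = 4.194e-05 m³/s.
Cross-sectional area A = πD²/4 = π(0.0483)²/4 = 0.001832 m²; mean velocity V = Q/A = 4.194e-05/0.001832 = 0.02289 m/s.
Reynolds number Re = ρVD/μ = 1020 · 0.02289 · 0.0483 / 0.00102 = 1106.
Re < 2300 → laminar flow, so f = 64/Re = 64/1106 = 0.05788 (the turbulent correlation is not needed).
Darcy-Weisbach: ΔP = f(L/D)(ρV²/2) = 0.05788·(40.3/0.0483)·(1020·0.02289²/2) = 0.05788·834.4·0.2673 = 12.91 Pa.
ΔP = 12.91 Pa = 0.0129 kPa.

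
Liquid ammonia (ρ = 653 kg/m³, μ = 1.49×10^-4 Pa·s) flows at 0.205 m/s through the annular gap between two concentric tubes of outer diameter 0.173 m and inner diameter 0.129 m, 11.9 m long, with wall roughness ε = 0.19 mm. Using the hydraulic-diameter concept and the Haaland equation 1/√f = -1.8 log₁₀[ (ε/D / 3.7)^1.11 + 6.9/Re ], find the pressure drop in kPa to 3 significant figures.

ΔP ≈ 0.116 kPa

Hydraulic diameter D_h = 4A/P = D_o - D_i = 0.173 - 0.129 = 0.044 m.
Re = ρVD_h/μ = 653·0.205·0.044/0.000149 = 3.953e+04.
ε/D_h = 0.00019/0.044 = 0.00432; Haaland gives 1/√f = -1.8 log₁₀[0.000555+0.000175] = 5.646, so f = 0.03137.
ΔP = f(L/D_h)(ρV²/2) = 0.03137·11.9/0.044·13.72 = 116.4 Pa.
ΔP = 0.116 kPa.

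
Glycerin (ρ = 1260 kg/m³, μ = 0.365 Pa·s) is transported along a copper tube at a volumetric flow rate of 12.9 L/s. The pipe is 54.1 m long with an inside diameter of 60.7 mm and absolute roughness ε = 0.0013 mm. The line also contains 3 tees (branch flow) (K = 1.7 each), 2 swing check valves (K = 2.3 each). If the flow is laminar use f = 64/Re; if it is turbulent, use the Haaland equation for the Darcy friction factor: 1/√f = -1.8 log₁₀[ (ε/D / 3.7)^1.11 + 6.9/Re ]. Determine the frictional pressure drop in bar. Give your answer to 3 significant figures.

Q = 12.9 L/s = 12.9/1000 = 0.0129 m³/s.
Cross-sectional area A = πD²/4 = π(0.0607)²/4 = 0.002894 m²; mean velocity V = Q/A = 0.0129/0.002894 = 4.458 m/s.
Reynolds number Re = ρVD/μ = 1260 · 4.458 · 0.0607 / 0.365 = 934.1.
Re < 2300 → laminar flow, so f = 64/Re = 64/934.1 = 0.06852 (the turbulent correlation is not needed).
Total minor-loss coefficient ΣK = 3·1.7 + 2·2.3 = 9.7.
ΔP = [f·L/D + ΣK]·(ρV²/2) = [0.06852·54.1/0.0607 + 9.7]·(1260·4.458²/2) = [61.07 + 9.7]·1.252e+04 = 8.86e+05 Pa.
ΔP = 8.86e+05 Pa = 8.86 bar.

ΔP ≈ 8.86 bar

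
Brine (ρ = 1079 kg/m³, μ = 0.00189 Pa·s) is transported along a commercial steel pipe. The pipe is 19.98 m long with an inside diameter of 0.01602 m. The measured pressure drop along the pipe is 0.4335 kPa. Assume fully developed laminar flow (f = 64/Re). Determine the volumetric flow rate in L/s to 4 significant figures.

Q ≈ 0.01856 L/s

For laminar flow, f = 64/Re with Re = ρVD/μ, so Darcy-Weisbach reduces to ΔP = 32μLV/D². Solving for V: V = ΔP·D²/(32μL) = 433.5·(0.01602)²/(32·0.00189·19.98) = 0.09207 m/s.
Check: Re = ρVD/μ = 1079·0.09207·0.01602/0.00189 = 842 < 2300, so the laminar assumption holds.
Q = V·A = 0.09207·(π/4·0.01602²) = 1.856e-05 m³/s = 0.01856 L/s.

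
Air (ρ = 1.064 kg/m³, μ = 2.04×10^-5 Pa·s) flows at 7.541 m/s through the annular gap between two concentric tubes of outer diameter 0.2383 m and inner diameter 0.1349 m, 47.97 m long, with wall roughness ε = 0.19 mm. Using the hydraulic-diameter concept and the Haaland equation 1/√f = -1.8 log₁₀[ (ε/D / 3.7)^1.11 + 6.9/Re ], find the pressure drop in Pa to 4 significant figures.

Hydraulic diameter D_h = 4A/P = D_o - D_i = 0.2383 - 0.1349 = 0.1034 m.
Re = ρVD_h/μ = 1.064·7.541·0.1034/2.04e-05 = 4.067e+04.
ε/D_h = 0.00019/0.1034 = 0.00184; Haaland gives 1/√f = -1.8 log₁₀[0.000215+0.00017] = 6.147, so f = 0.02647.
ΔP = f(L/D_h)(ρV²/2) = 0.02647·47.97/0.1034·30.25 = 371.5 Pa.

ΔP ≈ 371.5 Pa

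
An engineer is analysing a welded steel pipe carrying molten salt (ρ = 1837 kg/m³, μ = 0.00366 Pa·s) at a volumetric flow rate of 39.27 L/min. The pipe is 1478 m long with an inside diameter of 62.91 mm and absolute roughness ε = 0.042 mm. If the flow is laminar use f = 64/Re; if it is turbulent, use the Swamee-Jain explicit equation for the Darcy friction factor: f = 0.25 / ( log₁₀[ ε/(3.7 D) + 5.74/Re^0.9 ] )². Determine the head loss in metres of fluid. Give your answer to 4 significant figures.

Q = 39.27 L/min = 39.27/60000 = 0.0006545 m³/s.
Cross-sectional area A = πD²/4 = π(0.06291)²/4 = 0.003108 m²; mean velocity V = Q/A = 0.0006545/0.003108 = 0.2106 m/s.
Reynolds number Re = ρVD/μ = 1837 · 0.2106 · 0.06291 / 0.00366 = 6649.
Re > 4000 → turbulent. Relative roughness ε/D = 4.2e-05/0.06291 = 0.000668. Swamee-Jain: f = 0.25/(log₁₀[0.000668/3.7 + 5.74/6649^0.9])² = 0.25/(log₁₀[0.00018 + 0.00208])² = 0.25/(-2.645)² = 0.03572.
Darcy-Weisbach: ΔP = f(L/D)(ρV²/2) = 0.03572·(1478/0.06291)·(1837·0.2106²/2) = 0.03572·2.349e+04·40.72 = 3.418e+04 Pa.
Head loss h_f = ΔP/(ρg) = 3.418e+04/(1837·9.81) = 1.897 m.

h_f ≈ 1.897 m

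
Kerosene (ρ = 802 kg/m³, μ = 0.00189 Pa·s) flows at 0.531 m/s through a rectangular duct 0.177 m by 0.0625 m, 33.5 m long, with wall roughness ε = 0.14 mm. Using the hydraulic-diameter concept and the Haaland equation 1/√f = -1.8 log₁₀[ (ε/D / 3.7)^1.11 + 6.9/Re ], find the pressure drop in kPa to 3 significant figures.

Hydraulic diameter D_h = 4A/P = 4·(0.177·0.0625)/(2·(0.177+0.0625)) = 0.04425/0.479 = 0.09238 m.
Re = ρVD_h/μ = 802·0.531·0.09238/0.00189 = 2.082e+04.
ε/D_h = 0.00014/0.09238 = 0.00152; Haaland gives 1/√f = -1.8 log₁₀[0.000174+0.000331] = 5.934, so f = 0.0284.
ΔP = f(L/D_h)(ρV²/2) = 0.0284·33.5/0.09238·113.1 = 1164 Pa.
ΔP = 1.16 kPa.

ΔP ≈ 1.16 kPa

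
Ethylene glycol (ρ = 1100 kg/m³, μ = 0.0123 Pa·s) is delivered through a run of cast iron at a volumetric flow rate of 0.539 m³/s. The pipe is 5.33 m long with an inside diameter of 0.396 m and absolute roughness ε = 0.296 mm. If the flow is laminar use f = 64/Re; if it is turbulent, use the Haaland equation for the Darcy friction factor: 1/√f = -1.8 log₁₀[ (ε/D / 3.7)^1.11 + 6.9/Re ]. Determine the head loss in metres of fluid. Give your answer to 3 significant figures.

Cross-sectional area A = πD²/4 = π(0.396)²/4 = 0.1232 m²; mean velocity V = Q/A = 0.539/0.1232 = 4.376 m/s.
Reynolds number Re = ρVD/μ = 1100 · 4.376 · 0.396 / 0.0123 = 1.55e+05.
Re > 4000 → turbulent. Relative roughness ε/D = 0.000296/0.396 = 0.000747. Haaland: 1/√f = -1.8 log₁₀[(0.000747/3.7)^1.11 + 6.9/1.55e+05] = -1.8 log₁₀[7.92e-05 + 4.45e-05] = 7.033, so f = 0.02022.
Darcy-Weisbach: ΔP = f(L/D)(ρV²/2) = 0.02022·(5.33/0.396)·(1100·4.376²/2) = 0.02022·13.46·1.053e+04 = 2866 Pa.
Head loss h_f = ΔP/(ρg) = 2866/(1100·9.81) = 0.266 m.

h_f ≈ 0.266 m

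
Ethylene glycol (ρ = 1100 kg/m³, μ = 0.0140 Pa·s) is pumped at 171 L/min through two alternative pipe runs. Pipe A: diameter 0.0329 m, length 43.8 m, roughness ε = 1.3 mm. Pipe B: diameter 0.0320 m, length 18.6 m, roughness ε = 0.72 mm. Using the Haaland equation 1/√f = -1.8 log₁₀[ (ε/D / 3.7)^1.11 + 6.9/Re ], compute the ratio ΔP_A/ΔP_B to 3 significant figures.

Pipe A: V = Q/A = 0.00285/0.0008501 = 3.352 m/s; Re = 8666; ε/D = 0.0395; Haaland → f = 0.06752; ΔP_A = f(L/D)(ρV²/2) = 5.557e+05 Pa.
Pipe B: V = Q/A = 0.00285/0.0008042 = 3.544 m/s; Re = 8910; ε/D = 0.0225; Haaland → f = 0.05484; ΔP_B = f(L/D)(ρV²/2) = 2.202e+05 Pa.
ΔP_A/ΔP_B = 5.557e+05/2.202e+05 = 2.52.

ΔP_A/ΔP_B ≈ 2.52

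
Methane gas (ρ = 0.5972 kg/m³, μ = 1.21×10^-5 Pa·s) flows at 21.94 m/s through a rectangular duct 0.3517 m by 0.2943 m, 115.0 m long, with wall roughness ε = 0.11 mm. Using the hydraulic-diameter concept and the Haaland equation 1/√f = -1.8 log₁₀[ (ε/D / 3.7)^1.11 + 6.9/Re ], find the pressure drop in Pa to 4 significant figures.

ΔP ≈ 871.8 Pa

Hydraulic diameter D_h = 4A/P = 4·(0.3517·0.2943)/(2·(0.3517+0.2943)) = 0.414/1.292 = 0.3204 m.
Re = ρVD_h/μ = 0.5972·21.94·0.3204/1.21e-05 = 3.47e+05.
ε/D_h = 0.00011/0.3204 = 0.000343; Haaland gives 1/√f = -1.8 log₁₀[3.34e-05+1.99e-05] = 7.692, so f = 0.0169.
ΔP = f(L/D_h)(ρV²/2) = 0.0169·115/0.3204·143.7 = 871.8 Pa.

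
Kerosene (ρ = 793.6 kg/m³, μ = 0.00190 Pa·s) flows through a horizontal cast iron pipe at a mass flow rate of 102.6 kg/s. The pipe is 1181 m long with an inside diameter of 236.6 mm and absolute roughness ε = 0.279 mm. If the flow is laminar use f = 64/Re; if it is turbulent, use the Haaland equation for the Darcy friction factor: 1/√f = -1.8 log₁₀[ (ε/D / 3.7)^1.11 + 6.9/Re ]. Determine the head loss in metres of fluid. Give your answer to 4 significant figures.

A = πD²/4 = π(0.2366)²/4 = 0.04397 m²; mean velocity V = ṁ/(ρA) = 102.6/(793.6 · 0.04397) = 2.941 m/s.
Reynolds number Re = ρVD/μ = 793.6 · 2.941 · 0.2366 / 0.0019 = 2.906e+05.
Re > 4000 → turbulent. Relative roughness ε/D = 0.000279/0.2366 = 0.00118. Haaland: 1/√f = -1.8 log₁₀[(0.00118/3.7)^1.11 + 6.9/2.906e+05] = -1.8 log₁₀[0.000131 + 2.37e-05] = 6.856, so f = 0.02127.
Darcy-Weisbach: ΔP = f(L/D)(ρV²/2) = 0.02127·(1181/0.2366)·(793.6·2.941²/2) = 0.02127·4992·3431 = 3.643e+05 Pa.
Head loss h_f = ΔP/(ρg) = 3.643e+05/(793.6·9.81) = 46.79 m.

h_f ≈ 46.79 m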